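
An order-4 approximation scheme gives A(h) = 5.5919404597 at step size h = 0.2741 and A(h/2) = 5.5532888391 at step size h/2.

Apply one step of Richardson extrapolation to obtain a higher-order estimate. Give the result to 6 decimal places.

r = 4: numerator weight 16, denominator 15.
Weighted: 88.8526214256 − 5.5919404597 = 83.2606809659
Denominator 16 − 1 = 15.
83.2606809659 ÷ 15 = 5.5507120644

5.550712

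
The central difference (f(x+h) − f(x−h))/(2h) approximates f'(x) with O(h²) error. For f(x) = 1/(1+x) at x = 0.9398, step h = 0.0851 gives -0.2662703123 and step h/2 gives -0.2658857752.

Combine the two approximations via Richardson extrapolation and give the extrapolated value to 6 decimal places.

-0.265758

r = 2: numerator weight 4, denominator 3.
Top: 4(-0.2658857752) − (-0.2662703123) = -0.7972727885
Divide by 2^2 − 1 = 3.
So the Richardson estimate is -0.2657575962.
Correction |R − A(h/2)| = 1.282e-04; gap |A(h/2) − A(h)| = 3.845e-04.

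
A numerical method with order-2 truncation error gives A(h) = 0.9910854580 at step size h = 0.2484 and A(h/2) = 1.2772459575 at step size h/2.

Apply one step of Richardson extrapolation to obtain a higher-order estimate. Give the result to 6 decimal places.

The method has order 2: 2^2 = 4.
Top: 4(1.2772459575) − (0.9910854580) = 4.1178983720
Extrapolated: 4.1178983720 / 3 = 1.3726327907
Correction |R − A(h/2)| = 9.539e-02; gap |A(h/2) − A(h)| = 2.862e-01.

1.372633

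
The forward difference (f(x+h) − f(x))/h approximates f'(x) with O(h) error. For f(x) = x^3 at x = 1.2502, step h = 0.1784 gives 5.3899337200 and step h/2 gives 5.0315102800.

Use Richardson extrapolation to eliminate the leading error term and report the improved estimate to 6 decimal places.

With r = 1 the leading error scales as h^1, so the weight is 2^1 = 2.
2^1×A(h/2) = 10.0630205600; minus A(h) gives 4.6730868400.
Divide by 2^1 − 1 = 1.
Result: 4.6730868400
Shift from A(h/2): −0.3584234400.

4.673087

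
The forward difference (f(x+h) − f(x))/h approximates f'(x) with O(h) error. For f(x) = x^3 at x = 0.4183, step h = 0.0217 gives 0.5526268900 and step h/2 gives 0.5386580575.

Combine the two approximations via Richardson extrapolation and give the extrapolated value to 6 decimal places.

0.524689

Method order is 1; weight 2^1 = 2.
2^1 × A(h/2) = 1.0773161150; minus A(h) gives 0.5246892250.
(2 × 0.5386580575 − 0.5526268900)/(2 − 1) = 0.5246892250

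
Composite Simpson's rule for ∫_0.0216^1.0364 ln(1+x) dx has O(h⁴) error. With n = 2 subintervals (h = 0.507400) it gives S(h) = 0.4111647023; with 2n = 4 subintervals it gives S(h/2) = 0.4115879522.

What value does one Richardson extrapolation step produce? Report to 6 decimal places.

0.411616

Error is O(h^4); halving h shrinks it by 2^4 = 16.
16×0.4115879522 − 0.4111647023 = 6.1742425329
Divide by 2^4 − 1 = 15.
(16×0.4115879522 − 0.4111647023)/(16 − 1) = 0.4116161689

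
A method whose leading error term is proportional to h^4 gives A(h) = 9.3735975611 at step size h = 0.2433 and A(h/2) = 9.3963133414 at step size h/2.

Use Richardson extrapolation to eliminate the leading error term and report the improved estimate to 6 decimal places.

r = 4, so 2^r = 16.
Difference of the inputs: 9.3963133414 − 9.3735975611 = 0.0227157803
Divide by 2^4 − 1 = 15: 0.0227157803/15 = 0.0015143854
R = A(h/2) + (A(h/2) − A(h))/15 = 9.3963133414 + 0.0015143854 = 9.3978277268
Gap between inputs: 2.272e-02; correction applied: +0.0015143854.

9.397828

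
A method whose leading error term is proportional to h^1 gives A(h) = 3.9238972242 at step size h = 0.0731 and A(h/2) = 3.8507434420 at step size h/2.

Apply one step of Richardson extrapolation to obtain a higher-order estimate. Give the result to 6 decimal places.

3.777590

r = 1, so 2^r = 2.
2*3.8507434420 = 7.7014868840; subtract 3.9238972242 → 3.7775896598
R = 3.7775896598/1 = 3.7775896598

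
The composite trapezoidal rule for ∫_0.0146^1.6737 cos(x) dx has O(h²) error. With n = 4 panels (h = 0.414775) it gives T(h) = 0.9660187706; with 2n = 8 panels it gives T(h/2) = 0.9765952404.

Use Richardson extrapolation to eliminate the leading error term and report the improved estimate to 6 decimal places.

0.980121

Order 2 gives 2^r = 4 and 2^r − 1 = 3.
Weighted: 3.9063809616 − 0.9660187706 = 2.9403621910
R = 2.9403621910/3 = 0.9801207303
Correction |R − A(h/2)| = 3.525e-03; gap |A(h/2) − A(h)| = 1.058e-02.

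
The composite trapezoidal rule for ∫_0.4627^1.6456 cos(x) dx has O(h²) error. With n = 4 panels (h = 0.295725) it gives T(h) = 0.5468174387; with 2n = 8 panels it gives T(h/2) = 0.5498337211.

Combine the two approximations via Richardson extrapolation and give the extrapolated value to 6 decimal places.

0.550839

With r = 2 the leading error scales as h^2, so the weight is 2^2 = 4.
A(h/2) − A(h) = 0.5498337211 − 0.5468174387 = 0.0030162824
Correction (A(h/2) − A(h))/(4 − 1) = 0.0030162824/3 = 0.0010054275
R = A(h/2) + (A(h/2) − A(h))/3 = 0.5498337211 + 0.0010054275 = 0.5508391486
Correction |R − A(h/2)| = 1.005e-03; gap |A(h/2) − A(h)| = 3.016e-03.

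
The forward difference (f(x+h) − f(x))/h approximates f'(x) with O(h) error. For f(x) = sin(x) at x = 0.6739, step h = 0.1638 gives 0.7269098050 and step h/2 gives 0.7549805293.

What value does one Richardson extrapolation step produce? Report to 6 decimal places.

r = 1: numerator weight 2, denominator 1.
2×0.7549805293 = 1.5099610586; 1.5099610586 − 0.7269098050 = 0.7830512536
Divide by 2^1 − 1 = 1.
So the Richardson estimate is 0.7830512536.

0.783051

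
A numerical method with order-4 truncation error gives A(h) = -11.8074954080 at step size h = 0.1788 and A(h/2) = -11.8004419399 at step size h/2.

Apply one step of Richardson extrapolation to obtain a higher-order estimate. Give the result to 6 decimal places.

Error is O(h^4); halving h shrinks it by 2^4 = 16.
Numerator 16*A(h/2) − A(h) = 16*(-11.8004419399) − (-11.8074954080) = -176.9995756304
Divide by 2^4 − 1 = 15.
(-176.9995756304) ÷ 15 = -11.7999717087
Shift from A(h/2): +0.0004702312.

-11.799972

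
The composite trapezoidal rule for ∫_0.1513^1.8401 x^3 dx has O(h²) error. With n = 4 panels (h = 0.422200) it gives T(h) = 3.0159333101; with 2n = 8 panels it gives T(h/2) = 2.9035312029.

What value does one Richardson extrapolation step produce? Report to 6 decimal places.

2.866064

r = 2: numerator weight 4, denominator 3.
4 × 2.9035312029 = 11.6141248116; 11.6141248116 − 3.0159333101 = 8.5981915015
Denominator 4 − 1 = 3.
8.5981915015 ÷ 3 = 2.8660638338
Correction |R − A(h/2)| = 3.747e-02; gap |A(h/2) − A(h)| = 1.124e-01.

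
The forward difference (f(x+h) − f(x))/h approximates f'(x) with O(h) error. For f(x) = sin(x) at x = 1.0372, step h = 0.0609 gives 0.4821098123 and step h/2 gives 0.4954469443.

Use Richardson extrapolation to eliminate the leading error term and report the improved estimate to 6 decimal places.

Order 1 gives 2^r = 2 and 2^r − 1 = 1.
2^1 × A(h/2) = 0.9908938886; minus A(h) gives 0.5087840763.
Denominator 2 − 1 = 1.
Extrapolated: 0.5087840763 / 1 = 0.5087840763
Correction |R − A(h/2)| = 1.334e-02; gap |A(h/2) − A(h)| = 1.334e-02.

0.508784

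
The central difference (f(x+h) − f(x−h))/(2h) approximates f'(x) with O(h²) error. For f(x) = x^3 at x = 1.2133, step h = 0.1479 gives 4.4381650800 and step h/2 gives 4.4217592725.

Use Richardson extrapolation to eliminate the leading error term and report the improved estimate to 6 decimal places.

Order 2 gives 2^r = 4 and 2^r − 1 = 3.
Numerator 4*A(h/2) − A(h) = 4*4.4217592725 − 4.4381650800 = 13.2488720100
(4*4.4217592725 − 4.4381650800)/(4 − 1) = 4.4162906700
Shift from A(h/2): −0.0054686025.

4.416291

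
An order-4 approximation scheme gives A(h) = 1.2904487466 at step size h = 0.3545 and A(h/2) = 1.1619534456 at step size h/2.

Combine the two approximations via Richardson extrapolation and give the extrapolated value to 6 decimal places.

Leading term ∝ h^4; use weight 16 = 2^4.
2^4*A(h/2) = 18.5912551296; minus A(h) gives 17.3008063830.
Denominator 16 − 1 = 15.
So the Richardson estimate is 1.1533870922.
Correction |R − A(h/2)| = 8.566e-03; gap |A(h/2) − A(h)| = 1.285e-01.

1.153387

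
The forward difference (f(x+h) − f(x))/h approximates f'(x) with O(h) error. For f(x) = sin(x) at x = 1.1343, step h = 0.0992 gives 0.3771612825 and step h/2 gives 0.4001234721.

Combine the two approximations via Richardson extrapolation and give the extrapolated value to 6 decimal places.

Leading term ∝ h^1; use weight 2 = 2^1.
Numerator 2·A(h/2) − A(h) = 2·0.4001234721 − 0.3771612825 = 0.4230856617
Extrapolated: 0.4230856617 / 1 = 0.4230856617

0.423086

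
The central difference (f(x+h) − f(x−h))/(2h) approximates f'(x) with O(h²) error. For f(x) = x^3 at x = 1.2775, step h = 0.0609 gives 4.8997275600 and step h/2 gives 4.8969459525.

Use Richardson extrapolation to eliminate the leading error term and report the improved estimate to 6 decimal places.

4.896019

Method order is 2; weight 2^2 = 4.
Difference of the inputs: 4.8969459525 − 4.8997275600 = -0.0027816075
Correction (A(h/2) − A(h))/(4 − 1) = (-0.0027816075)/3 = -0.0009272025
R = 4.8969459525 − 0.0009272025 = 4.8960187500
Shift from A(h/2): −0.0009272025.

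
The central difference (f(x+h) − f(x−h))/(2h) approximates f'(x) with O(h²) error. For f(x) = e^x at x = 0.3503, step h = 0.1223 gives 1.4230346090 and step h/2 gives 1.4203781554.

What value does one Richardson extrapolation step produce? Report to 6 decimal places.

Leading term ∝ h^2; use weight 4 = 2^2.
Top: 4(1.4203781554) − (1.4230346090) = 4.2584780126
Divide by 2^2 − 1 = 3.
4.2584780126 ÷ 3 = 1.4194926709
Gap between inputs: 2.656e-03; correction applied: −0.0008854845.

1.419493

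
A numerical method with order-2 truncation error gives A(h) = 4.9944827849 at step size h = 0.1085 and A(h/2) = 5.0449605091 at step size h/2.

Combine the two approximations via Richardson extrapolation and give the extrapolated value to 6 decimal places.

5.061786

r = 2, so 2^r = 4.
4·5.0449605091 = 20.1798420364; 20.1798420364 − 4.9944827849 = 15.1853592515
15.1853592515 ÷ 3 = 5.0617864172
Shift from A(h/2): +0.0168259081.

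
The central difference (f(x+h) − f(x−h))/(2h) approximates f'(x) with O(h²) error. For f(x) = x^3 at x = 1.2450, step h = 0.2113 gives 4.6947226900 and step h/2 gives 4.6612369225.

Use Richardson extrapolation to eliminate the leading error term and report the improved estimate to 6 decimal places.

Method order is 2; weight 2^2 = 4.
2^2 × A(h/2) = 18.6449476900; minus A(h) gives 13.9502250000.
Divide by 2^2 − 1 = 3.
Extrapolated: 13.9502250000 / 3 = 4.6500750000
Gap between inputs: 3.349e-02; correction applied: −0.0111619225.

4.650075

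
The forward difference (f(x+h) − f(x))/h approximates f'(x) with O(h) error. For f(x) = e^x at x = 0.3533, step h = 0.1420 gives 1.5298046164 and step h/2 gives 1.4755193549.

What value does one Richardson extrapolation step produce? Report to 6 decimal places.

1.421234

Method order is 1; weight 2^1 = 2.
Numerator 2·A(h/2) − A(h) = 2·1.4755193549 − 1.5298046164 = 1.4212340934
1.4212340934 ÷ 1 = 1.4212340934
Gap between inputs: 5.429e-02; correction applied: −0.0542852615.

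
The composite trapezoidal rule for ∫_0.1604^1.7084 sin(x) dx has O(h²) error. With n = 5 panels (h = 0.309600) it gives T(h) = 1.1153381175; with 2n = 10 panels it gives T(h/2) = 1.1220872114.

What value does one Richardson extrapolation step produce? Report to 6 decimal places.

With r = 2 the leading error scales as h^2, so the weight is 2^2 = 4.
4*1.1220872114 = 4.4883488456; 4.4883488456 − 1.1153381175 = 3.3730107281
Divide by 2^2 − 1 = 3.
3.3730107281 ÷ 3 = 1.1243369094

1.124337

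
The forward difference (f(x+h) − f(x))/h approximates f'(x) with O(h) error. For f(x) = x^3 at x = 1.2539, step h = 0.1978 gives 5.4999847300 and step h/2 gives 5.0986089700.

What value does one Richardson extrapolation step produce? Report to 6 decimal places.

Leading term ∝ h^1; use weight 2 = 2^1.
2*5.0986089700 = 10.1972179400; 10.1972179400 − 5.4999847300 = 4.6972332100
(2*5.0986089700 − 5.4999847300)/(2 − 1) = 4.6972332100
Gap between inputs: 4.014e-01; correction applied: −0.4013757600.

4.697233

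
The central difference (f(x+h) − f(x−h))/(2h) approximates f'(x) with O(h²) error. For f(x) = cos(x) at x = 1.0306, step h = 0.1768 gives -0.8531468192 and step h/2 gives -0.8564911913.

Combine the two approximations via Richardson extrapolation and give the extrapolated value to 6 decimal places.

-0.857606

Method order is 2; weight 2^2 = 4.
4·(-0.8564911913) − (-0.8531468192) = -2.5728179460
(4·(-0.8564911913) − (-0.8531468192))/(4 − 1) = -0.8576059820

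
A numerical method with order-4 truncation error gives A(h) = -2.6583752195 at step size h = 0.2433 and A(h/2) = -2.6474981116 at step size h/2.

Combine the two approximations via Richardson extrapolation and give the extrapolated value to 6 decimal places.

r = 4: numerator weight 16, denominator 15.
Difference of the inputs: -2.6474981116 − (-2.6583752195) = 0.0108771079
Divide by 2^4 − 1 = 15: 0.0108771079/15 = 0.0007251405
R = -2.6474981116 + 0.0007251405 = -2.6467729711

-2.646773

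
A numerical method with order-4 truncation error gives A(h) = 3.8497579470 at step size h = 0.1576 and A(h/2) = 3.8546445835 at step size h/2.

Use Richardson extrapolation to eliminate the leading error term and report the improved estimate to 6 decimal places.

Order 4 gives 2^r = 16 and 2^r − 1 = 15.
Weighted: 61.6743133360 − 3.8497579470 = 57.8245553890
(16*3.8546445835 − 3.8497579470)/(16 − 1) = 3.8549703593
Gap between inputs: 4.887e-03; correction applied: +0.0003257758.

3.854970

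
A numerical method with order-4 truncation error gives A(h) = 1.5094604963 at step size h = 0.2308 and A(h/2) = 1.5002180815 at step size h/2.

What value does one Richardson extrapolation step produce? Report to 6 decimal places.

1.499602

Method order is 4; weight 2^4 = 16.
A(h/2) − A(h) = 1.5002180815 − 1.5094604963 = -0.0092424148
Correction (A(h/2) − A(h))/(16 − 1) = (-0.0092424148)/15 = -0.0006161610
R = 1.5002180815 − 0.0006161610 = 1.4996019205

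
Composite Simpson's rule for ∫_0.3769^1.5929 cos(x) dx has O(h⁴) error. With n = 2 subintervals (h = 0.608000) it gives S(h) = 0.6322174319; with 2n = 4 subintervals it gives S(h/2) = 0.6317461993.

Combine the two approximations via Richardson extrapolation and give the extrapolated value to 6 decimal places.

0.631715

r = 4: numerator weight 16, denominator 15.
Numerator 16*A(h/2) − A(h) = 16*0.6317461993 − 0.6322174319 = 9.4757217569
Denominator 16 − 1 = 15.
Extrapolated: 9.4757217569 / 15 = 0.6317147838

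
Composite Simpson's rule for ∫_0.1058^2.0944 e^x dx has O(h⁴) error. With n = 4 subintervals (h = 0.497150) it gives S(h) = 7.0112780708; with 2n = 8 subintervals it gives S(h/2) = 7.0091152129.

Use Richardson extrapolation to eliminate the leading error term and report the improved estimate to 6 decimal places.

The method has order 4: 2^4 = 16.
A(h/2) − A(h) = 7.0091152129 − 7.0112780708 = -0.0021628579
Correction (A(h/2) − A(h))/(16 − 1) = (-0.0021628579)/15 = -0.0001441905
R = 7.0091152129 − 0.0001441905 = 7.0089710224
Gap between inputs: 2.163e-03; correction applied: −0.0001441905.

7.008971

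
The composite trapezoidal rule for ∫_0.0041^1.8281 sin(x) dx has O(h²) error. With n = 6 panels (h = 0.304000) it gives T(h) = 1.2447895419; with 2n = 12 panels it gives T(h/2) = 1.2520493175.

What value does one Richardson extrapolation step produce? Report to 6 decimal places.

1.254469

r = 2, so 2^r = 4.
Numerator 4 × A(h/2) − A(h) = 4 × 1.2520493175 − 1.2447895419 = 3.7634077281
R = 3.7634077281/3 = 1.2544692427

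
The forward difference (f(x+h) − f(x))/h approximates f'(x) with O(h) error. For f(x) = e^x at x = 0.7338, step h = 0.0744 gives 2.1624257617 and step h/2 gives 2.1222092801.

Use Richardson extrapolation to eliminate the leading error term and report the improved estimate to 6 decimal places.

The method has order 1: 2^1 = 2.
Top: 2(2.1222092801) − (2.1624257617) = 2.0819927985
2.0819927985 ÷ 1 = 2.0819927985

2.081993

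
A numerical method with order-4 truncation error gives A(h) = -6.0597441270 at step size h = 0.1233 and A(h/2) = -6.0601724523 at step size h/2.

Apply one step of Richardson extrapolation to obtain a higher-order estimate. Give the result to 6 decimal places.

Error is O(h^4); halving h shrinks it by 2^4 = 16.
16·(-6.0601724523) − (-6.0597441270) = -90.9030151098
Divide by 2^4 − 1 = 15.
(-90.9030151098) ÷ 15 = -6.0602010073

-6.060201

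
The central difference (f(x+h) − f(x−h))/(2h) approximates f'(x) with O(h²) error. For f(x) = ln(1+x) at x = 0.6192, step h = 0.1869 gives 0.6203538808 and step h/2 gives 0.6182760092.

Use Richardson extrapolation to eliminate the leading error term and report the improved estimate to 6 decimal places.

0.617583

Error is O(h^2); halving h shrinks it by 2^2 = 4.
4·0.6182760092 − 0.6203538808 = 1.8527501560
R = 1.8527501560/3 = 0.6175833853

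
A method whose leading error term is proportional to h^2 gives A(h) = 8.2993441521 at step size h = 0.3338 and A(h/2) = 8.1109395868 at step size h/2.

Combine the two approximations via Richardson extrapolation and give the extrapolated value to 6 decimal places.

With r = 2 the leading error scales as h^2, so the weight is 2^2 = 4.
A(h/2) − A(h) = 8.1109395868 − 8.2993441521 = -0.1884045653
Correction (A(h/2) − A(h))/(4 − 1) = (-0.1884045653)/3 = -0.0628015218
R = A(h/2) + (A(h/2) − A(h))/3 = 8.1109395868 − 0.0628015218 = 8.0481380650
Shift from A(h/2): −0.0628015218.

8.048138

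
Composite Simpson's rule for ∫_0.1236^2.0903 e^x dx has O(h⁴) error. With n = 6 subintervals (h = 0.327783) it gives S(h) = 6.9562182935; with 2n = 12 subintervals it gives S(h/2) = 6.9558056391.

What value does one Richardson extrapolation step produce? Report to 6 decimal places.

6.955778

Leading term ∝ h^4; use weight 16 = 2^4.
16·6.9558056391 = 111.2928902256; 111.2928902256 − 6.9562182935 = 104.3366719321
104.3366719321 ÷ 15 = 6.9557781288
Correction |R − A(h/2)| = 2.751e-05; gap |A(h/2) − A(h)| = 4.127e-04.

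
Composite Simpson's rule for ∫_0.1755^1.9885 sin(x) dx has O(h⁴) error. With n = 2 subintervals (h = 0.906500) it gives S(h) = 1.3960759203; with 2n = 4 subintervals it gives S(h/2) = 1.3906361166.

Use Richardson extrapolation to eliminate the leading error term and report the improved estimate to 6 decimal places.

Leading term ∝ h^4; use weight 16 = 2^4.
16 × 1.3906361166 = 22.2501778656; 22.2501778656 − 1.3960759203 = 20.8541019453
Denominator 16 − 1 = 15.
Result: 1.3902734630
Correction |R − A(h/2)| = 3.627e-04; gap |A(h/2) − A(h)| = 5.440e-03.

1.390273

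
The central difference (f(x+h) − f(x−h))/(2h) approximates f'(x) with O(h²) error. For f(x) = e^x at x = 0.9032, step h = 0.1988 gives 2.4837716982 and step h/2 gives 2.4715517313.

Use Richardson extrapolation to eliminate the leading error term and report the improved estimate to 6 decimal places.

Order 2 gives 2^r = 4 and 2^r − 1 = 3.
Numerator 4×A(h/2) − A(h) = 4×2.4715517313 − 2.4837716982 = 7.4024352270
Divide by 2^2 − 1 = 3.
So the Richardson estimate is 2.4674784090.
Shift from A(h/2): −0.0040733223.

2.467478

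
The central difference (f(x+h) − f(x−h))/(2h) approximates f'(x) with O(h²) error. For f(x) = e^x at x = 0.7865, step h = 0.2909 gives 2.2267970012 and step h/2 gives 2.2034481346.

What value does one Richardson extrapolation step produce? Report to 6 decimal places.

r = 2: numerator weight 4, denominator 3.
Difference of the inputs: 2.2034481346 − 2.2267970012 = -0.0233488666
Correction (A(h/2) − A(h))/(4 − 1) = (-0.0233488666)/3 = -0.0077829555
R = 2.2034481346 − 0.0077829555 = 2.1956651791
Correction |R − A(h/2)| = 7.783e-03; gap |A(h/2) − A(h)| = 2.335e-02.

2.195665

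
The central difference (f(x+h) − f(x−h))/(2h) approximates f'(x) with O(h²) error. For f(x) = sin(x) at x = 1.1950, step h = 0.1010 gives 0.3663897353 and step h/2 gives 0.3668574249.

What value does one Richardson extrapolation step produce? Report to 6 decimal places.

Method order is 2; weight 2^2 = 4.
Weighted: 1.4674296996 − 0.3663897353 = 1.1010399643
Divide by 2^2 − 1 = 3.
So the Richardson estimate is 0.3670133214.
Gap between inputs: 4.677e-04; correction applied: +0.0001558965.

0.367013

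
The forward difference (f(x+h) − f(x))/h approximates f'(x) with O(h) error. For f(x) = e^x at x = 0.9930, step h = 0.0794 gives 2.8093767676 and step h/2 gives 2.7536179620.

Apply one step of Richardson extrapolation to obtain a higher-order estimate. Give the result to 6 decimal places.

The method has order 1: 2^1 = 2.
Numerator 2·A(h/2) − A(h) = 2·2.7536179620 − 2.8093767676 = 2.6978591564
Divide by 2^1 − 1 = 1.
2.6978591564 ÷ 1 = 2.6978591564
Gap between inputs: 5.576e-02; correction applied: −0.0557588056.

2.697859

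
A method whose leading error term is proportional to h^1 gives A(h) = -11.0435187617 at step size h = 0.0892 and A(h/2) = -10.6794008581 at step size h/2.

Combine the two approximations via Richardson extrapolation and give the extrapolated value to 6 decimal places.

r = 1, so 2^r = 2.
2^1*A(h/2) = -21.3588017162; minus A(h) gives -10.3152829545.
R = (-10.3152829545)/1 = -10.3152829545

-10.315283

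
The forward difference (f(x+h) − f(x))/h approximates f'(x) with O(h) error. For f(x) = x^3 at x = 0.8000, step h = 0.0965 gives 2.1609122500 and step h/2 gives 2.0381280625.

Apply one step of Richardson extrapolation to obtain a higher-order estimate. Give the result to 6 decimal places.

1.915344

The method has order 1: 2^1 = 2.
Weighted: 4.0762561250 − 2.1609122500 = 1.9153438750
Denominator 2 − 1 = 1.
R = 1.9153438750/1 = 1.9153438750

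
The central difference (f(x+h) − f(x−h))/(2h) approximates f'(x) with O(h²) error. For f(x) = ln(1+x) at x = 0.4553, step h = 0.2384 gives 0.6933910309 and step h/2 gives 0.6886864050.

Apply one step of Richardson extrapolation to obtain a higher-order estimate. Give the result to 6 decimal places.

0.687118

The method has order 2: 2^2 = 4.
4×0.6886864050 = 2.7547456200; subtract 0.6933910309 → 2.0613545891
(4×0.6886864050 − 0.6933910309)/(4 − 1) = 0.6871181964
Gap between inputs: 4.705e-03; correction applied: −0.0015682086.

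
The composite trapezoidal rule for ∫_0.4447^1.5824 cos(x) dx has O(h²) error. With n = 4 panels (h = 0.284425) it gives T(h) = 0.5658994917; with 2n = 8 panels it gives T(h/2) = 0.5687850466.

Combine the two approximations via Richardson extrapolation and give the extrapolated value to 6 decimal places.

0.569747

Error is O(h^2); halving h shrinks it by 2^2 = 4.
4×0.5687850466 − 0.5658994917 = 1.7092406947
Extrapolated: 1.7092406947 / 3 = 0.5697468982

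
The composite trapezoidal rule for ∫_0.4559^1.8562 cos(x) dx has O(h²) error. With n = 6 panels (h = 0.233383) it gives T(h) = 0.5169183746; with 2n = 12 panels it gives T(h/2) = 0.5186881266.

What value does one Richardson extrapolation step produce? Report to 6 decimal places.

Error is O(h^2); halving h shrinks it by 2^2 = 4.
Top: 4(0.5186881266) − (0.5169183746) = 1.5578341318
(4·0.5186881266 − 0.5169183746)/(4 − 1) = 0.5192780439

0.519278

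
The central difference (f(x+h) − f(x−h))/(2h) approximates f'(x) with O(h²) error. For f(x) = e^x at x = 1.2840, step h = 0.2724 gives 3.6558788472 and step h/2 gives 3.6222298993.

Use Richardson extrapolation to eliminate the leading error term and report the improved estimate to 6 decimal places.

3.611014

Order 2 gives 2^r = 4 and 2^r − 1 = 3.
4 × 3.6222298993 − 3.6558788472 = 10.8330407500
10.8330407500 ÷ 3 = 3.6110135833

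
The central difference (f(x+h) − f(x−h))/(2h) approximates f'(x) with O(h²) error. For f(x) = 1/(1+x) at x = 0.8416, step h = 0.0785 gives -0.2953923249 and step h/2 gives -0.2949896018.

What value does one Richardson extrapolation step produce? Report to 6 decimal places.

Order 2 gives 2^r = 4 and 2^r − 1 = 3.
Numerator 4*A(h/2) − A(h) = 4*(-0.2949896018) − (-0.2953923249) = -0.8845660823
(4*(-0.2949896018) − (-0.2953923249))/(4 − 1) = -0.2948553608
Correction |R − A(h/2)| = 1.342e-04; gap |A(h/2) − A(h)| = 4.027e-04.

-0.294855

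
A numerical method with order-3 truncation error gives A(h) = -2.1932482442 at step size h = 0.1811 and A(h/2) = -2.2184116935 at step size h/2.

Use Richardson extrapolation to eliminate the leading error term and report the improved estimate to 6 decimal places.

Order 3 gives 2^r = 8 and 2^r − 1 = 7.
8*(-2.2184116935) = -17.7472935480; subtract (-2.1932482442) → -15.5540453038
Divide by 2^3 − 1 = 7.
So the Richardson estimate is -2.2220064720.

-2.222006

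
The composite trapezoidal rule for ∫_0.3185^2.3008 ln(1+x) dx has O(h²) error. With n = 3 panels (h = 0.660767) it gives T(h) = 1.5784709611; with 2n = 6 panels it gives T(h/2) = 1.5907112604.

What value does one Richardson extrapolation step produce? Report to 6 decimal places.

The method has order 2: 2^2 = 4.
4·1.5907112604 − 1.5784709611 = 4.7843740805
Divide by 2^2 − 1 = 3.
Result: 1.5947913602

1.594791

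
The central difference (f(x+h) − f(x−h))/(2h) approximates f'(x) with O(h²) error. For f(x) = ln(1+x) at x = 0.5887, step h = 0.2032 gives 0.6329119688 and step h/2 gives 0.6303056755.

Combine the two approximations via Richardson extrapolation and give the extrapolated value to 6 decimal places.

0.629437

The method has order 2: 2^2 = 4.
Difference of the inputs: 0.6303056755 − 0.6329119688 = -0.0026062933
Divide by 2^2 − 1 = 3: (-0.0026062933)/3 = -0.0008687644
R = A(h/2) + (A(h/2) − A(h))/3 = 0.6303056755 − 0.0008687644 = 0.6294369111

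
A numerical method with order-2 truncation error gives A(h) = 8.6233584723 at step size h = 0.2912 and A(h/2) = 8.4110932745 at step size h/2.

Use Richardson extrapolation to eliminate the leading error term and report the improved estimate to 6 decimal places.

8.340338

Error is O(h^2); halving h shrinks it by 2^2 = 4.
4×8.4110932745 = 33.6443730980; 33.6443730980 − 8.6233584723 = 25.0210146257
Divide by 2^2 − 1 = 3.
Extrapolated: 25.0210146257 / 3 = 8.3403382086
Gap between inputs: 2.123e-01; correction applied: −0.0707550659.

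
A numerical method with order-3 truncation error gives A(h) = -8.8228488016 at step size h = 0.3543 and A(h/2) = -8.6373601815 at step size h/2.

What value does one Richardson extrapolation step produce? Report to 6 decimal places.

The method has order 3: 2^3 = 8.
2^3·A(h/2) = -69.0988814520; minus A(h) gives -60.2760326504.
Divide by 2^3 − 1 = 7.
(8·(-8.6373601815) − (-8.8228488016))/(8 − 1) = -8.6108618072

-8.610862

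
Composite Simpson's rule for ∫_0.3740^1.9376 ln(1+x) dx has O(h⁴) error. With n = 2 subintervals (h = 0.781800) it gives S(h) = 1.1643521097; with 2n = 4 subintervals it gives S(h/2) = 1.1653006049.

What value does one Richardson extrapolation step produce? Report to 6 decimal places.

r = 4, so 2^r = 16.
Weighted: 18.6448096784 − 1.1643521097 = 17.4804575687
Divide by 2^4 − 1 = 15.
17.4804575687 ÷ 15 = 1.1653638379

1.165364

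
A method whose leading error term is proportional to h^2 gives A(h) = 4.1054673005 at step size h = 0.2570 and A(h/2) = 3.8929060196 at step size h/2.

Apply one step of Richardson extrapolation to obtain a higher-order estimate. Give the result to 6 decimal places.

The method has order 2: 2^2 = 4.
Numerator 4×A(h/2) − A(h) = 4×3.8929060196 − 4.1054673005 = 11.4661567779
11.4661567779 ÷ 3 = 3.8220522593

3.822052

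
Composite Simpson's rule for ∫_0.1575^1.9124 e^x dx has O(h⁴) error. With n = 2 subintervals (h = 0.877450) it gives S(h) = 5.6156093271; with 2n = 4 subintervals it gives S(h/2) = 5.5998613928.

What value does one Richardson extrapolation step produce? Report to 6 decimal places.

5.598812

Method order is 4; weight 2^4 = 16.
Difference of the inputs: 5.5998613928 − 5.6156093271 = -0.0157479343
Correction (A(h/2) − A(h))/(16 − 1) = (-0.0157479343)/15 = -0.0010498623
R = 5.5998613928 − 0.0010498623 = 5.5988115305
Shift from A(h/2): −0.0010498623.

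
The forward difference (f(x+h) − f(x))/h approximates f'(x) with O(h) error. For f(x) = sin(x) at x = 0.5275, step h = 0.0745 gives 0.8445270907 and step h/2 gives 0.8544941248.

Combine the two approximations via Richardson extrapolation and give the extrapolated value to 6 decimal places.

0.864461

Error is O(h^1); halving h shrinks it by 2^1 = 2.
2^1 × A(h/2) = 1.7089882496; minus A(h) gives 0.8644611589.
0.8644611589 ÷ 1 = 0.8644611589
Shift from A(h/2): +0.0099670341.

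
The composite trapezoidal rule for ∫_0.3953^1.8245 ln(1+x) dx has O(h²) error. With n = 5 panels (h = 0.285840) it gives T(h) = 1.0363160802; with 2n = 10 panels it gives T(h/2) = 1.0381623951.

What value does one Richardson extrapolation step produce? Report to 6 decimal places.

Method order is 2; weight 2^2 = 4.
4 × 1.0381623951 = 4.1526495804; 4.1526495804 − 1.0363160802 = 3.1163335002
Extrapolated: 3.1163335002 / 3 = 1.0387778334
Correction |R − A(h/2)| = 6.154e-04; gap |A(h/2) − A(h)| = 1.846e-03.

1.038778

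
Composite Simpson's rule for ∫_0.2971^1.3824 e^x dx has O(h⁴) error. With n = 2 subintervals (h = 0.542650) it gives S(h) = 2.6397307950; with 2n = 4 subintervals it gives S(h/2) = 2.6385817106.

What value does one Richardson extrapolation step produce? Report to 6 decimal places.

The method has order 4: 2^4 = 16.
Weighted: 42.2173073696 − 2.6397307950 = 39.5775765746
Denominator 16 − 1 = 15.
R = 39.5775765746/15 = 2.6385051050

2.638505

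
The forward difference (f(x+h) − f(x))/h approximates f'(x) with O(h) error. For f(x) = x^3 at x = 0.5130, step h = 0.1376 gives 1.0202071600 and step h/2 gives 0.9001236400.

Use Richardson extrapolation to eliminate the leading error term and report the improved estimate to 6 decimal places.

The method has order 1: 2^1 = 2.
2×0.9001236400 = 1.8002472800; subtract 1.0202071600 → 0.7800401200
Divide by 2^1 − 1 = 1.
0.7800401200 ÷ 1 = 0.7800401200
Gap between inputs: 1.201e-01; correction applied: −0.1200835200.

0.780040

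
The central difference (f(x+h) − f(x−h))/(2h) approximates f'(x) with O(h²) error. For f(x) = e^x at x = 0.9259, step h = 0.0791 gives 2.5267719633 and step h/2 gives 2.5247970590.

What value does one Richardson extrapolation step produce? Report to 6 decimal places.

The method has order 2: 2^2 = 4.
4*2.5247970590 = 10.0991882360; subtract 2.5267719633 → 7.5724162727
Divide by 2^2 − 1 = 3.
(4*2.5247970590 − 2.5267719633)/(4 − 1) = 2.5241387576
Shift from A(h/2): −0.0006583014.

2.524139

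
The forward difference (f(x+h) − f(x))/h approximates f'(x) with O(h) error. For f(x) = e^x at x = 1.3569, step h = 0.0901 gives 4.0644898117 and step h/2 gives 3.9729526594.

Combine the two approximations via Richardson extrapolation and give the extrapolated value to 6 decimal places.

3.881416

Error is O(h^1); halving h shrinks it by 2^1 = 2.
2×3.9729526594 = 7.9459053188; subtract 4.0644898117 → 3.8814155071
(2×3.9729526594 − 4.0644898117)/(2 − 1) = 3.8814155071
Correction |R − A(h/2)| = 9.154e-02; gap |A(h/2) − A(h)| = 9.154e-02.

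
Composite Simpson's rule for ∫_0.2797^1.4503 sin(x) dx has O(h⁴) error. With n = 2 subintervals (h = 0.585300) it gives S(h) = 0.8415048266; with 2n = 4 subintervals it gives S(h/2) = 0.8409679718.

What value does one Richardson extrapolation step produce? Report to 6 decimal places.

0.840932

Method order is 4; weight 2^4 = 16.
16*0.8409679718 = 13.4554875488; subtract 0.8415048266 → 12.6139827222
Extrapolated: 12.6139827222 / 15 = 0.8409321815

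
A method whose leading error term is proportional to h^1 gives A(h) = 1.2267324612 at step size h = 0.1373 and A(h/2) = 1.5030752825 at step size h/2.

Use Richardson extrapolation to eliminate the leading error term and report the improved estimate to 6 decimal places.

1.779418

r = 1, so 2^r = 2.
2^1·A(h/2) = 3.0061505650; minus A(h) gives 1.7794181038.
1.7794181038 ÷ 1 = 1.7794181038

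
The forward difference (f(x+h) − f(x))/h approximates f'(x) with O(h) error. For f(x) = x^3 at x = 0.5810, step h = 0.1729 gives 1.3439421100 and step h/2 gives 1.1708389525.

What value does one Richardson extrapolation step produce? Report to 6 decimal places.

0.997736

Method order is 1; weight 2^1 = 2.
Top: 2(1.1708389525) − (1.3439421100) = 0.9977357950
R = 0.9977357950/1 = 0.9977357950
Gap between inputs: 1.731e-01; correction applied: −0.1731031575.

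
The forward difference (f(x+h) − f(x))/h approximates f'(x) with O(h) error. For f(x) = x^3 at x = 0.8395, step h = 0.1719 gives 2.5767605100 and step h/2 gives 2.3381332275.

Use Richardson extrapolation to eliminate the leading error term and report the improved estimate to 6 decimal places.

r = 1: numerator weight 2, denominator 1.
2*2.3381332275 = 4.6762664550; 4.6762664550 − 2.5767605100 = 2.0995059450
Divide by 2^1 − 1 = 1.
R = 2.0995059450/1 = 2.0995059450

2.099506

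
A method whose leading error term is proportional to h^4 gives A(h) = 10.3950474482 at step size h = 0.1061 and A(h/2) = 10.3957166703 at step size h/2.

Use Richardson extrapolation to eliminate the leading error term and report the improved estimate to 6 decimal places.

The method has order 4: 2^4 = 16.
Numerator 16*A(h/2) − A(h) = 16*10.3957166703 − 10.3950474482 = 155.9364192766
(16*10.3957166703 − 10.3950474482)/(16 − 1) = 10.3957612851
Correction |R − A(h/2)| = 4.461e-05; gap |A(h/2) − A(h)| = 6.692e-04.

10.395761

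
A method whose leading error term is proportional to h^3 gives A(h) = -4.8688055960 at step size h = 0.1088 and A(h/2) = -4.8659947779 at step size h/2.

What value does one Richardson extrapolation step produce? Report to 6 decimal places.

-4.865593

r = 3, so 2^r = 8.
Numerator 8 × A(h/2) − A(h) = 8 × (-4.8659947779) − (-4.8688055960) = -34.0591526272
Divide by 2^3 − 1 = 7.
(-34.0591526272) ÷ 7 = -4.8655932325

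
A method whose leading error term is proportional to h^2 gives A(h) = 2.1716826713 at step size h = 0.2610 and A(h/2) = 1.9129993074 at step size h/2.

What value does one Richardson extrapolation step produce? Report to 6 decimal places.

1.826772

Leading term ∝ h^2; use weight 4 = 2^2.
Difference of the inputs: 1.9129993074 − 2.1716826713 = -0.2586833639
Correction (A(h/2) − A(h))/(4 − 1) = (-0.2586833639)/3 = -0.0862277880
R = A(h/2) + (A(h/2) − A(h))/3 = 1.9129993074 − 0.0862277880 = 1.8267715194
Correction |R − A(h/2)| = 8.623e-02; gap |A(h/2) − A(h)| = 2.587e-01.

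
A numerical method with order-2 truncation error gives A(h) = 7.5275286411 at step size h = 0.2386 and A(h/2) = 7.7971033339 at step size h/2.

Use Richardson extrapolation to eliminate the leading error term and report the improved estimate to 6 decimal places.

7.886962

With r = 2 the leading error scales as h^2, so the weight is 2^2 = 4.
Top: 4(7.7971033339) − (7.5275286411) = 23.6608846945
Denominator 4 − 1 = 3.
Extrapolated: 23.6608846945 / 3 = 7.8869615648
Shift from A(h/2): +0.0898582309.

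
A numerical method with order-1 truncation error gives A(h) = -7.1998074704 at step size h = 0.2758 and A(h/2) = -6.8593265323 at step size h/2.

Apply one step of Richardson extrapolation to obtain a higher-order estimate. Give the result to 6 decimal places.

-6.518846

r = 1, so 2^r = 2.
Weighted: (-13.7186530646) − (-7.1998074704) = -6.5188455942
Divide by 2^1 − 1 = 1.
Extrapolated: (-6.5188455942) / 1 = -6.5188455942
Gap between inputs: 3.405e-01; correction applied: +0.3404809381.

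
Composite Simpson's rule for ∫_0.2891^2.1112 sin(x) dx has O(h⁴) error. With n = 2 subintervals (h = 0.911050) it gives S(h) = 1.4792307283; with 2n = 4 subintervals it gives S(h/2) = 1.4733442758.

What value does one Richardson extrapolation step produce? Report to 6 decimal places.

1.472952

The method has order 4: 2^4 = 16.
Numerator 16 × A(h/2) − A(h) = 16 × 1.4733442758 − 1.4792307283 = 22.0942776845
Denominator 16 − 1 = 15.
Result: 1.4729518456
Shift from A(h/2): −0.0003924302.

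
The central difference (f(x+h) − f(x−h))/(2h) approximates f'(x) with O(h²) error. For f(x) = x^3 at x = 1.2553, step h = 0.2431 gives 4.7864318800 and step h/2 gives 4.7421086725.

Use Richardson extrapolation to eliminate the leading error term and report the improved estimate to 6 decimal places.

4.727334

r = 2: numerator weight 4, denominator 3.
2^2×A(h/2) = 18.9684346900; minus A(h) gives 14.1820028100.
Extrapolated: 14.1820028100 / 3 = 4.7273342700
Correction |R − A(h/2)| = 1.477e-02; gap |A(h/2) − A(h)| = 4.432e-02.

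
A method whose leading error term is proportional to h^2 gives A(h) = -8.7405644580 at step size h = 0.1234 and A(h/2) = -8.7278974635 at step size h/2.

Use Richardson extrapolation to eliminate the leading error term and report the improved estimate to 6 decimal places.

The method has order 2: 2^2 = 4.
4 × (-8.7278974635) − (-8.7405644580) = -26.1710253960
Extrapolated: (-26.1710253960) / 3 = -8.7236751320
Correction |R − A(h/2)| = 4.222e-03; gap |A(h/2) − A(h)| = 1.267e-02.

-8.723675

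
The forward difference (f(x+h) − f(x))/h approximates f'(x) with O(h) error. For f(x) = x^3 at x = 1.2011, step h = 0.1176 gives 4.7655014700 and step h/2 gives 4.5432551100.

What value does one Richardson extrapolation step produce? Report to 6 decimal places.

4.321009

Leading term ∝ h^1; use weight 2 = 2^1.
2×4.5432551100 = 9.0865102200; 9.0865102200 − 4.7655014700 = 4.3210087500
Denominator 2 − 1 = 1.
R = 4.3210087500/1 = 4.3210087500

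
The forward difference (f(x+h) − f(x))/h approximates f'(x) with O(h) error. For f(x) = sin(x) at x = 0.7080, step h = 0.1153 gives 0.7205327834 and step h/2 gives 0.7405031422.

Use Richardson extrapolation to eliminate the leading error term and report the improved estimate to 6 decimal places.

Error is O(h^1); halving h shrinks it by 2^1 = 2.
Weighted: 1.4810062844 − 0.7205327834 = 0.7604735010
Denominator 2 − 1 = 1.
0.7604735010 ÷ 1 = 0.7604735010
Gap between inputs: 1.997e-02; correction applied: +0.0199703588.

0.760474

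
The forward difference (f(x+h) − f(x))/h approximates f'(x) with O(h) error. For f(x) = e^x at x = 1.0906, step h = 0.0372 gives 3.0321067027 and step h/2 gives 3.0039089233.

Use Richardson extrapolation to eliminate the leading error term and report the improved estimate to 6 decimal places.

2.975711

Leading term ∝ h^1; use weight 2 = 2^1.
2*3.0039089233 − 3.0321067027 = 2.9757111439
Divide by 2^1 − 1 = 1.
2.9757111439 ÷ 1 = 2.9757111439
Correction |R − A(h/2)| = 2.820e-02; gap |A(h/2) − A(h)| = 2.820e-02.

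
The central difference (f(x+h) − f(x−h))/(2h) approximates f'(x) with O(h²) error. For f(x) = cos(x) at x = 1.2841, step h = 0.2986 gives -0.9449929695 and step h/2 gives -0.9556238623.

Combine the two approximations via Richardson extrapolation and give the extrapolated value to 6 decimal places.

Method order is 2; weight 2^2 = 4.
4 × (-0.9556238623) = -3.8224954492; (-3.8224954492) − (-0.9449929695) = -2.8775024797
Divide by 2^2 − 1 = 3.
Extrapolated: (-2.8775024797) / 3 = -0.9591674932

-0.959167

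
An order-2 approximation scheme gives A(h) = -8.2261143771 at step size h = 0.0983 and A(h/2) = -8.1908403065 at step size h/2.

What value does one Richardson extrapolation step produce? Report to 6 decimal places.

Method order is 2; weight 2^2 = 4.
4×(-8.1908403065) = -32.7633612260; subtract (-8.2261143771) → -24.5372468489
Denominator 4 − 1 = 3.
Result: -8.1790822830
Correction |R − A(h/2)| = 1.176e-02; gap |A(h/2) − A(h)| = 3.527e-02.

-8.179082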